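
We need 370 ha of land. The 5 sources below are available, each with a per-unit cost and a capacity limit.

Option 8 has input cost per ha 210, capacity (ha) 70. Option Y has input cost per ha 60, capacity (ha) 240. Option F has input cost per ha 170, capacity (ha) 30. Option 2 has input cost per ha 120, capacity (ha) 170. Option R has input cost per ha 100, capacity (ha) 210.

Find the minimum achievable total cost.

27400

Use sources in increasing cost order.
Take 240 from Option Y at 60 ; need 130 more.
Option R (100): take the remaining 130 ; done.
Option 2, Option F, Option 8: unused.
Cost = 240×60 + 130×100 = 27400.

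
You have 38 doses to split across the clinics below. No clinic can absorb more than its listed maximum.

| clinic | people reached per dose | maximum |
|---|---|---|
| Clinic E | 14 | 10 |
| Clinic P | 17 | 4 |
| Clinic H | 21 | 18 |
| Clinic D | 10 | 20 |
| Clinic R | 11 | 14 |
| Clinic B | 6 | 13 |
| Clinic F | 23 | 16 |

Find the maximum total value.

Highest people reached per dose first: Clinic F 23 > Clinic H 21 > Clinic P 17 > Clinic E 14 > Clinic R 11 > Clinic D 10 > Clinic B 6.
Clinic F takes 16 to reach its cap of 16 → 22 left.
Clinic H takes 18 to reach its cap of 18 → 4 left.
Clinic P takes 4 to reach its cap of 4 → 0 left.
Total = 17×4 + 21×18 + 23×16 = 814.

814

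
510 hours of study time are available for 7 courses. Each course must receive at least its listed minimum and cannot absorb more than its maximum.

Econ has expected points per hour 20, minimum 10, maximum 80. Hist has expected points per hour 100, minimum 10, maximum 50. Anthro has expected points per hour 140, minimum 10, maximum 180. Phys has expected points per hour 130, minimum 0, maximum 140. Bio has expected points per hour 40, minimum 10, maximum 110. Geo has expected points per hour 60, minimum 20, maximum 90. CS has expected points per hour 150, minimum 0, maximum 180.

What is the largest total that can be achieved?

68000

Meeting every minimum uses 10+10+10+0+10+20+0 = 60 hours, leaving 450.
Rank by expected points per hour: CS 150 > Anthro 140 > Phys 130 > Hist 100 > Geo 60 > Bio 40 > Econ 20.
CS takes 180 more to reach its cap of 180 ; 270 left.
Anthro takes 170 more to reach its cap of 180 ; 100 left.
Only 100 left; Phys takes them to reach 100.
Total = 20×10 + 100×10 + 140×180 + 130×100 + 40×10 + 60×20 + 150×180 = 68000.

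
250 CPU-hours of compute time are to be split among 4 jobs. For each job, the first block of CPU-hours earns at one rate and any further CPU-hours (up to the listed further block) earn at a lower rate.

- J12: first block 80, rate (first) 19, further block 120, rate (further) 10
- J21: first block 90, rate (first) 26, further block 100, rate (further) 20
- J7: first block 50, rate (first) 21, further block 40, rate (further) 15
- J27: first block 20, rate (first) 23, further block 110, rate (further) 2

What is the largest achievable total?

5650

Order all 8 blocks by rate: J21/T1 26 > J27/T1 23 > J7/T1 21 > J21/T2 20 > J12/T1 19 > J7/T2 15 > J12/T2 10 > J27/T2 2.
J21 T1 at 26: fill all 90 ; 160 left.
J27 T1 at 23: fill all 20 ; 140 left.
J7 T1 at 21: fill all 50 ; 90 left.
J21 T2 at 20: only 90 left, fill 90.
Total = 26×90 + 23×20 + 21×50 + 20×90 = 5650.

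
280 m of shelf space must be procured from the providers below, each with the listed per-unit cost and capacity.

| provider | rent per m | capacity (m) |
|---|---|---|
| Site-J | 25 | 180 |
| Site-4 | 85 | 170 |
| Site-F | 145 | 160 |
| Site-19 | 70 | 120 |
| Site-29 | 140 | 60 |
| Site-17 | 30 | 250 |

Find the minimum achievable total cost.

7500

Fill from the cheapest provider first.
Site-J (25): use full 180 — 100 m to go.
Site-17 (30): take the remaining 100 — done.
Site-19, Site-4, Site-29, Site-F: unused.
Cost = 180×25 + 100×30 = 7500.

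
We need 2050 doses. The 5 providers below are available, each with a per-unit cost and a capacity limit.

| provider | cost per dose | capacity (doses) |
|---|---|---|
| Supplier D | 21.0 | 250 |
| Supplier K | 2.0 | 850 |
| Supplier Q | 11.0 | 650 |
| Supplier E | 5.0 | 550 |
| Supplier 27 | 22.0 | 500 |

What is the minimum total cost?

Fill from the cheapest provider first.
Take 850 from Supplier K at 2.0 ; need 1200 more.
Take 550 from Supplier E at 5.0 ; need 650 more.
Supplier Q at 11.0: take all 650 doses ; 0 still needed.
Supplier D, Supplier 27: unused.
Cost = 850×2.0 + 550×5.0 + 650×11.0 = 11600.

11600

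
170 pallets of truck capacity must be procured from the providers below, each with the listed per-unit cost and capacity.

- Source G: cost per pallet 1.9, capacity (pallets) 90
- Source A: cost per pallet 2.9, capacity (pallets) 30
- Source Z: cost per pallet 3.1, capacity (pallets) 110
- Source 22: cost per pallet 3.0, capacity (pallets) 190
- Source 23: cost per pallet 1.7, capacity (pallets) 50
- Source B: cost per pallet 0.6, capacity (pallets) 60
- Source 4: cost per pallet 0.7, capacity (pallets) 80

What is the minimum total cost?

Cheapest first:
Source B at 0.6: take all 60 pallets ; 110 still needed.
Source 4 at 0.7: take all 80 pallets ; 30 still needed.
Source 23 (1.7): take the remaining 30 ; done.
Source G, Source A, Source 22, Source Z: unused.
Cost = 60×0.6 + 80×0.7 + 30×1.7 = 143.

143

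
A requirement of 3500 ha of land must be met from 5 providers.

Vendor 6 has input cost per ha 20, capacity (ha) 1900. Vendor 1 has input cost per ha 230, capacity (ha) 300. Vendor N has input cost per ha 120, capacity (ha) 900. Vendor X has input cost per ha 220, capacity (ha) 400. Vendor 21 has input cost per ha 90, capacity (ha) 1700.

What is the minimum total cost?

Fill from the cheapest provider first.
Take 1900 from Vendor 6 at 20 ; need 1600 more.
Take 1600 from Vendor 21 at 90 to finish.
Vendor N, Vendor X, Vendor 1: unused.
Cost = 1900×20 + 1600×90 = 182000.

182000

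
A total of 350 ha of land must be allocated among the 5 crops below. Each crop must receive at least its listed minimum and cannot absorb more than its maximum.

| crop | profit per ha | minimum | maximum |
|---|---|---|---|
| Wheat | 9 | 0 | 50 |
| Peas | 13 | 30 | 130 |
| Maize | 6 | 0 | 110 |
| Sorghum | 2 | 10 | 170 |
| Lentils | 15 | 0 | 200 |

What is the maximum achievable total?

4800

Meeting every minimum uses 0+30+0+10+0 = 40 ha, leaving 310.
Order the crops by profit per ha: Lentils 15 > Peas 13 > Wheat 9 > Maize 6 > Sorghum 2.
Lentils: +200 to 200 (cap) → 110 left.
Peas takes 100 more to reach its cap of 130 → 10 left.
Only 10 left; Wheat takes them to reach 10.
Total = 9×10 + 13×130 + 2×10 + 15×200 = 4800.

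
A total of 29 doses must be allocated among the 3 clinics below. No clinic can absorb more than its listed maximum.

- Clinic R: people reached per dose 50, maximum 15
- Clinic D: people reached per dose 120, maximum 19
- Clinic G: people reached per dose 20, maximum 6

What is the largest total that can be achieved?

Highest people reached per dose first: Clinic D 120 > Clinic R 50 > Clinic G 20.
Clinic D takes 19 to reach its cap of 19 ; 10 left.
Clinic R has room for 15 but only 10 remain, so it gets 10.
Total = 50×10 + 120×19 = 2780.

2780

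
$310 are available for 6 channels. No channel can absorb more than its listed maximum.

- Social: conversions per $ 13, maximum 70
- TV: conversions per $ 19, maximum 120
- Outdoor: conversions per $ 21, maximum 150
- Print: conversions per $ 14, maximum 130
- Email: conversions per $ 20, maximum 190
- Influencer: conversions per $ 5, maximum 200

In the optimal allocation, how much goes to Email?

160

Order the channels by conversions per $: Outdoor 21 > Email 20 > TV 19 > Print 14 > Social 13 > Influencer 5.
Give Outdoor 150 to hit its cap of 150 → 160 left.
Email: +160 (room for 190) → 160. Pool exhausted.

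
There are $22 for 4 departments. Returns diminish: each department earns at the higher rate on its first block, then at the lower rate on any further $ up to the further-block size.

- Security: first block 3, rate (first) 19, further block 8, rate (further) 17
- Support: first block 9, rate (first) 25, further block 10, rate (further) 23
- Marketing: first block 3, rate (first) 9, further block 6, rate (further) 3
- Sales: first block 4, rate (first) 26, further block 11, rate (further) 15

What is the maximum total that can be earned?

536

Order all 8 blocks by rate: Sales/T1 26 > Support/T1 25 > Support/T2 23 > Security/T1 19 > Security/T2 17 > Sales/T2 15 > Marketing/T1 9 > Marketing/T2 3.
Fill Sales T1 block (4 at 26) → 18 left.
Support T1 at 25: fill all 9 → 9 left.
9 remain; put them into Support T2 at 23.
Total = 26×4 + 25×9 + 23×9 = 536.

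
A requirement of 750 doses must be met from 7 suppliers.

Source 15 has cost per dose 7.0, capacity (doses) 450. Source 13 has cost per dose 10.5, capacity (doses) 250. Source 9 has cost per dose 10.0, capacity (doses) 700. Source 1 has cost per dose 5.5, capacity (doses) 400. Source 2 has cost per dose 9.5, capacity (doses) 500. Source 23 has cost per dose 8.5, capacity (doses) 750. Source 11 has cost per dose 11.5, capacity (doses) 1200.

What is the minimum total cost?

Use suppliers in increasing cost order.
Take 400 from Source 1 at 5.5 ; need 350 more.
Source 15 (7.0): take the remaining 350 ; done.
Source 23, Source 2, Source 9, Source 13, Source 11: unused.
Cost = 400×5.5 + 350×7.0 = 4650.

4650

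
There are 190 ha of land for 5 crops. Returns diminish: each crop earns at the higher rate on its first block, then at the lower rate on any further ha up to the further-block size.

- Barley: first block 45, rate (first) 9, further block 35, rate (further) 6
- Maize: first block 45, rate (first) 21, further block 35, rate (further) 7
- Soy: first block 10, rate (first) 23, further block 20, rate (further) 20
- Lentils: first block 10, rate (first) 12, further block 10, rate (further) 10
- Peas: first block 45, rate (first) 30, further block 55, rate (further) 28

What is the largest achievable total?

4635

Rank every tier by rate: Peas/tier1 30 > Peas/tier2 28 > Soy/tier1 23 > Maize/tier1 21 > Soy/tier2 20 > Lentils/tier1 12 > Lentils/tier2 10 > Barley/tier1 9 > Maize/tier2 7 > Barley/tier2 6.
Peas/tier1 (30): +45 ; 145 left.
Peas/tier2 (28): +55 ; 90 left.
Fill Soy tier1 block (10 at 23) ; 80 left.
Maize/tier1 (21): +45 ; 35 left.
Soy/tier2 (20): +20 ; 15 left.
Fill Lentils tier1 block (10 at 12) ; 5 left.
5 remain; put them into Lentils tier2 at 10.
Total = 30×45 + 28×55 + 23×10 + 21×45 + 20×20 + 12×10 + 10×5 = 4635.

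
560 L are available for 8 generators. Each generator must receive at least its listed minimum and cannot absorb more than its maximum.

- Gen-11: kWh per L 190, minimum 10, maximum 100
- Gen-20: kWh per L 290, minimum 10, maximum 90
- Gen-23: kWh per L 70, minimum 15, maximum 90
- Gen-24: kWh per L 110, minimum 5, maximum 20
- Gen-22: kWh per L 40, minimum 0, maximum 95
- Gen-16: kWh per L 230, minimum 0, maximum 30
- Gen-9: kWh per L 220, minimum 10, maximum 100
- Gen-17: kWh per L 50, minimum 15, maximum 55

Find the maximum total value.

88250

Meeting every minimum uses 10+10+15+5+0+0+10+15 = 65 L, leaving 495.
Highest kWh per L first: Gen-20 290 > Gen-16 230 > Gen-9 220 > Gen-11 190 > Gen-24 110 > Gen-23 70 > Gen-17 50 > Gen-22 40.
Give Gen-20 80 more to hit its cap of 90 → 415 left.
Give Gen-16 30 more to hit its cap of 30 → 385 left.
Gen-9: +90 to 100 (cap) → 295 left.
Gen-11: +90 to 100 (cap) → 205 left.
Gen-24 takes 15 more to reach its cap of 20 → 190 left.
Give Gen-23 75 more to hit its cap of 90 → 115 left.
Gen-17: +40 to 55 (cap) → 75 left.
Gen-22: +75 (room for 95) → 75. Pool exhausted.
Total = 190×100 + 290×90 + 70×90 + 110×20 + 40×75 + 230×30 + 220×100 + 50×55 = 88250.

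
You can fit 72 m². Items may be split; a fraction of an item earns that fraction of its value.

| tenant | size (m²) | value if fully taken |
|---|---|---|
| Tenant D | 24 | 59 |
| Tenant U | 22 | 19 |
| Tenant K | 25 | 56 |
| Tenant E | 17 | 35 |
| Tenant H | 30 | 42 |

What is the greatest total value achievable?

Sort by value density: Tenant D 59/24≈2.46, Tenant K 56/25≈2.24, Tenant E 35/17≈2.06, Tenant H 42/30≈1.4, Tenant U 19/22≈0.864.
All 24 m² of Tenant D fit (value 59) — 48 remain.
All 25 m² of Tenant K fit (value 56) — 23 remain.
Take all of Tenant E (17 m², value 35) — 6 m² left.
Only 6 m² remain; take 6/30 of Tenant H for value 42×6/30 = 8.4.
Total value = 158.4.

158.4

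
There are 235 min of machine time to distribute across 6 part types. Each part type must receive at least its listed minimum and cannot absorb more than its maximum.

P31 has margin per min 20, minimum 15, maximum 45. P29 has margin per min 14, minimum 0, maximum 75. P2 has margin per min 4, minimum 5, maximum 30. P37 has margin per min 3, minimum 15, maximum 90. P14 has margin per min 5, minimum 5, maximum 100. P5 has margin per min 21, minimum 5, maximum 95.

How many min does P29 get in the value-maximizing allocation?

Meeting every minimum uses 15+0+5+15+5+5 = 45 min, leaving 190.
Rank by margin per min: P5 21 > P31 20 > P29 14 > P14 5 > P2 4 > P37 3.
P5 takes 90 more to reach its cap of 95 → 100 left.
P31: +30 to 45 (cap) → 70 left.
P29 has room for 75 more but only 70 remain, so it gets 70.

70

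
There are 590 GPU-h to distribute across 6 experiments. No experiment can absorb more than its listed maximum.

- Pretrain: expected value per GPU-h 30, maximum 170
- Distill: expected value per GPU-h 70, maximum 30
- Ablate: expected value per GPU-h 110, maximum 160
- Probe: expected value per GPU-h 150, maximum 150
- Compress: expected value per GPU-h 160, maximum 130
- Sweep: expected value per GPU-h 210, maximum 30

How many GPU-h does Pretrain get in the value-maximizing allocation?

90

Highest expected value per GPU-h first: Sweep 210 > Compress 160 > Probe 150 > Ablate 110 > Distill 70 > Pretrain 30.
Sweep: +30 to 30 (cap) → 560 left.
Compress takes 130 to reach its cap of 130 → 430 left.
Probe: +150 to 150 (cap) → 280 left.
Ablate takes 160 to reach its cap of 160 → 120 left.
Distill takes 30 to reach its cap of 30 → 90 left.
Only 90 left; Pretrain takes them to reach 90.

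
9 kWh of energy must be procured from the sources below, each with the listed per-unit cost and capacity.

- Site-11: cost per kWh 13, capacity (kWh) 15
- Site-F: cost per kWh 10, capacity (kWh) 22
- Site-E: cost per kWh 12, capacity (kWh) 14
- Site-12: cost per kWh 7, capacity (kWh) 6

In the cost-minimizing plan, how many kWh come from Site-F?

3

Cheapest first:
Site-12 (7): use full 6 — 3 kWh to go.
Site-F (10): take the remaining 3 — done.
Site-E, Site-11: unused.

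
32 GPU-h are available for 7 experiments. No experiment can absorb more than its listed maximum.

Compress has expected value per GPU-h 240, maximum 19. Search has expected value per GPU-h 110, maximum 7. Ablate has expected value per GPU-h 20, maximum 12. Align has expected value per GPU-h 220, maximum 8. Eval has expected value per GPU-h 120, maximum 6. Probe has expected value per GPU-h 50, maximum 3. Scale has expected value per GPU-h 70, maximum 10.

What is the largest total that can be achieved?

6920

Order the experiments by expected value per GPU-h: Compress 240 > Align 220 > Eval 120 > Search 110 > Scale 70 > Probe 50 > Ablate 20.
Give Compress 19 to hit its cap of 19 ; 13 left.
Give Align 8 to hit its cap of 8 ; 5 left.
Only 5 left; Eval takes them to reach 5.
Total = 240×19 + 220×8 + 120×5 = 6920.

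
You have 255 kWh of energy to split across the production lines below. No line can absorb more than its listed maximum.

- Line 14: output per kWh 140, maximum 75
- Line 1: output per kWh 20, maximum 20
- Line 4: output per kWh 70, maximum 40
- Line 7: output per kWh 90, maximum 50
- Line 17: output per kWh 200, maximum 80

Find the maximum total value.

Rank by output per kWh: Line 17 200 > Line 14 140 > Line 7 90 > Line 4 70 > Line 1 20.
Line 17: +80 to 80 (cap) — 175 left.
Give Line 14 75 to hit its cap of 75 — 100 left.
Line 7 takes 50 to reach its cap of 50 — 50 left.
Line 4 takes 40 to reach its cap of 40 — 10 left.
Line 1 has room for 20 but only 10 remain, so it gets 10.
Total = 140×75 + 20×10 + 70×40 + 90×50 + 200×80 = 34000.

34000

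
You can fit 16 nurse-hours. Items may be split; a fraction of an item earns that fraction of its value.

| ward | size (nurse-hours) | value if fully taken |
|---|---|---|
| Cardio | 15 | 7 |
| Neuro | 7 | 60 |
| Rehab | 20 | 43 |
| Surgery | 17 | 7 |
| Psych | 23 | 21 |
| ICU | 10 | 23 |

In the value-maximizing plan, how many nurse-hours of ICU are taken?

Sort by value density: Neuro 60/7≈8.57, ICU 23/10≈2.3, Rehab 43/20≈2.15, Psych 21/23≈0.913, Cardio 7/15≈0.467, Surgery 7/17≈0.412.
Neuro: take in full, 7 nurse-hours for value 60 ; 9 left.
9 nurse-hours left: a 9/10 share of ICU gives 23×9/10 = 20.7.

9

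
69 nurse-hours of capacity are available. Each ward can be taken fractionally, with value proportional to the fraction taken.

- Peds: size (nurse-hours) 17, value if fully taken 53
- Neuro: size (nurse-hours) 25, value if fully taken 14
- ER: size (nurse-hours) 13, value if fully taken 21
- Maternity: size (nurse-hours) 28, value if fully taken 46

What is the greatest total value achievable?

Rank by value-to-size ratio: Peds 53/17≈3.12, Maternity 46/28≈1.64, ER 21/13≈1.62, Neuro 14/25≈0.56.
All 17 nurse-hours of Peds fit (value 53) ; 52 remain.
Maternity: take in full, 28 nurse-hours for value 46 ; 24 left.
All 13 nurse-hours of ER fit (value 21) ; 11 remain.
Only 11 nurse-hours remain; take 11/25 of Neuro for value 14×11/25 = 6.16.
Total value = 126.16.

126.16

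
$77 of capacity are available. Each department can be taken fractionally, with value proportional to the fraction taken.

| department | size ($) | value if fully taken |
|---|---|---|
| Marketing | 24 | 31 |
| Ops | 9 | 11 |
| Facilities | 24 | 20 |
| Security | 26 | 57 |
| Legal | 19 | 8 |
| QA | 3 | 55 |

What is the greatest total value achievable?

Best value per unit of size first: QA 55/3≈18.3, Security 57/26≈2.19, Marketing 31/24≈1.29, Ops 11/9≈1.22, Facilities 20/24≈0.833, Legal 8/19≈0.421.
QA: take in full, 3 $ for value 55 → 74 left.
Take all of Security (26 $, value 57) → 48 $ left.
Marketing: take in full, 24 $ for value 31 → 24 left.
Take all of Ops (9 $, value 11) → 15 $ left.
Fill the last 15 $ with part of Facilities: 15/24 of it earns 12.5.
Total value = 166.5.

166.5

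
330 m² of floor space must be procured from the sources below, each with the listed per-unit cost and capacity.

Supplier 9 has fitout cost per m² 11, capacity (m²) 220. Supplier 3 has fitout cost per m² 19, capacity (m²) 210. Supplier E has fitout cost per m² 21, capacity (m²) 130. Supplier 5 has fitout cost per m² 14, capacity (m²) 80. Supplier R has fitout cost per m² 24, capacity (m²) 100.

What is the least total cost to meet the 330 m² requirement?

4110

Fill from the cheapest source first.
Supplier 9 (11): use full 220 → 110 m² to go.
Supplier 5 (14): use full 80 → 30 m² to go.
Take 30 from Supplier 3 at 19 to finish.
Supplier E, Supplier R: unused.
Cost = 220×11 + 80×14 + 30×19 = 4110.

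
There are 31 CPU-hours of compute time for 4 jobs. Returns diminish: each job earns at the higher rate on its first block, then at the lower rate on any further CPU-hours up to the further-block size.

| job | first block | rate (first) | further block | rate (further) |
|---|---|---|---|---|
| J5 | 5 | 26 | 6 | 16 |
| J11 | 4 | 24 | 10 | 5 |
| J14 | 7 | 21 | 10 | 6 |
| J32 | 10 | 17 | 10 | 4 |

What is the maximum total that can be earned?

Treat each block as its own option and order by rate: J5/tier1 26 > J11/tier1 24 > J14/tier1 21 > J32/tier1 17 > J5/tier2 16 > J14/tier2 6 > J11/tier2 5 > J32/tier2 4.
Fill J5 tier1 block (5 at 26) ; 26 left.
J11 tier1 at 24: fill all 4 ; 22 left.
J14/tier1 (21): +7 ; 15 left.
J32/tier1 (17): +10 ; 5 left.
5 remain; put them into J5 tier2 at 16.
Total = 26×5 + 24×4 + 21×7 + 17×10 + 16×5 = 623.

623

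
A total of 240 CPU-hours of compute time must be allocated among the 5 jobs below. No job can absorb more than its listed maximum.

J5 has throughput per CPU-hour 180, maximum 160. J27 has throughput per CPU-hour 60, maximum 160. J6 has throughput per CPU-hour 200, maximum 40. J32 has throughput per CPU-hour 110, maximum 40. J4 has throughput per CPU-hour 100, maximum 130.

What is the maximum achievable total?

41200

Rank by throughput per CPU-hour: J6 200 > J5 180 > J32 110 > J4 100 > J27 60.
J6: +40 to 40 (cap) ; 200 left.
J5: +160 to 160 (cap) ; 40 left.
Give J32 40 to hit its cap of 40 ; 0 left.
Total = 180×160 + 200×40 + 110×40 = 41200.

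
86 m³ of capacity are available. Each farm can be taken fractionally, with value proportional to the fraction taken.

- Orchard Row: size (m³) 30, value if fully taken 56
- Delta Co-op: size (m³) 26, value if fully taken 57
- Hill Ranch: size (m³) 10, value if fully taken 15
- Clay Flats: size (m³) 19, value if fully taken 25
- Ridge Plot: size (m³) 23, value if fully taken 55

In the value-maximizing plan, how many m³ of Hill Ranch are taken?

7

Best value per unit of size first: Ridge Plot 55/23≈2.39, Delta Co-op 57/26≈2.19, Orchard Row 56/30≈1.87, Hill Ranch 15/10≈1.5, Clay Flats 25/19≈1.32.
All 23 m³ of Ridge Plot fit (value 55) ; 63 remain.
Take all of Delta Co-op (26 m³, value 57) ; 37 m³ left.
All 30 m³ of Orchard Row fit (value 56) ; 7 remain.
Fill the last 7 m³ with part of Hill Ranch: 7/10 of it earns 10.5.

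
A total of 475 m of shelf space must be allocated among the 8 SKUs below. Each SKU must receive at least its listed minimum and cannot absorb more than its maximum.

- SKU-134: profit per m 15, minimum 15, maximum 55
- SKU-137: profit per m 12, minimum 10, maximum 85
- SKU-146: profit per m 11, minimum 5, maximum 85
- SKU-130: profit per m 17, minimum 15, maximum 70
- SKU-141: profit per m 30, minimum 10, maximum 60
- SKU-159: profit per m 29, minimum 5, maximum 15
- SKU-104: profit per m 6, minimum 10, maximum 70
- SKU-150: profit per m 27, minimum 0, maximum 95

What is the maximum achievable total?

8830

Meeting every minimum uses 15+10+5+15+10+5+10+0 = 70 m, leaving 405.
Rank by profit per m: SKU-141 30 > SKU-159 29 > SKU-150 27 > SKU-130 17 > SKU-134 15 > SKU-137 12 > SKU-146 11 > SKU-104 6.
SKU-141 takes 50 more to reach its cap of 60 — 355 left.
SKU-159: +10 to 15 (cap) — 345 left.
SKU-150 takes 95 more to reach its cap of 95 — 250 left.
SKU-130 takes 55 more to reach its cap of 70 — 195 left.
SKU-134 takes 40 more to reach its cap of 55 — 155 left.
Give SKU-137 75 more to hit its cap of 85 — 80 left.
SKU-146: +80 to 85 (cap) — 0 left.
Total = 15×55 + 12×85 + 11×85 + 17×70 + 30×60 + 29×15 + 6×10 + 27×95 = 8830.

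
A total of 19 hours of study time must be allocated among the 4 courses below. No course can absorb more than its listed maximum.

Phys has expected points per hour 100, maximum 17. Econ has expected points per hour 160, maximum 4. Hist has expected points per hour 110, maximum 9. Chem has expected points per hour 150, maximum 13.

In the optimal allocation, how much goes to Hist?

Rank by expected points per hour: Econ 160 > Chem 150 > Hist 110 > Phys 100.
Give Econ 4 to hit its cap of 4 → 15 left.
Chem: +13 to 13 (cap) → 2 left.
Hist has room for 9 but only 2 remain, so it gets 2.

2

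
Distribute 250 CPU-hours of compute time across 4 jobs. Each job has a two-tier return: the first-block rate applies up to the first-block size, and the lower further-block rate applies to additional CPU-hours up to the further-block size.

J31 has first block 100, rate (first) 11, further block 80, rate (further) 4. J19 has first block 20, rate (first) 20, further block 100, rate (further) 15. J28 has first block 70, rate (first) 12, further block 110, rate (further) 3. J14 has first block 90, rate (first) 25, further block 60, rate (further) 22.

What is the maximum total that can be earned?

Treat each block as its own option and order by rate: J14/tier1 25 > J14/tier2 22 > J19/tier1 20 > J19/tier2 15 > J28/tier1 12 > J31/tier1 11 > J31/tier2 4 > J28/tier2 3.
J14 tier1 at 25: fill all 90 — 160 left.
J14 tier2 at 22: fill all 60 — 100 left.
J19 tier1 at 20: fill all 20 — 80 left.
J19 tier2 at 15: only 80 left, fill 80.
Total = 25×90 + 22×60 + 20×20 + 15×80 = 5170.

5170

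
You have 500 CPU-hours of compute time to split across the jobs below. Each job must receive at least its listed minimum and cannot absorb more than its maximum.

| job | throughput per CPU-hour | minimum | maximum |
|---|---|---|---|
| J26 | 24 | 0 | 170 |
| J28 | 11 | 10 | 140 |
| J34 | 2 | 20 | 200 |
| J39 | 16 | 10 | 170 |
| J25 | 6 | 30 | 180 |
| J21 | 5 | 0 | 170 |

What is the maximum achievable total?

8230

Meeting every minimum uses 0+10+20+10+30+0 = 70 CPU-hours, leaving 430.
Rank by throughput per CPU-hour: J26 24 > J39 16 > J28 11 > J25 6 > J21 5 > J34 2.
Give J26 170 more to hit its cap of 170 — 260 left.
J39 takes 160 more to reach its cap of 170 — 100 left.
Only 100 left; J28 takes them to reach 110.
Total = 24×170 + 11×110 + 2×20 + 16×170 + 6×30 = 8230.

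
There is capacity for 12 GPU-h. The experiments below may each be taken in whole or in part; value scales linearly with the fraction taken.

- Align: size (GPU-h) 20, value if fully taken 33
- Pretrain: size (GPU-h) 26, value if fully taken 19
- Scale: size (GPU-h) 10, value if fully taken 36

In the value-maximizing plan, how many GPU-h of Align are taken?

2

Sort by value density: Scale 36/10≈3.6, Align 33/20≈1.65, Pretrain 19/26≈0.731.
Take all of Scale (10 GPU-h, value 36) ; 2 GPU-h left.
Fill the last 2 GPU-h with part of Align: 2/20 of it earns 3.3.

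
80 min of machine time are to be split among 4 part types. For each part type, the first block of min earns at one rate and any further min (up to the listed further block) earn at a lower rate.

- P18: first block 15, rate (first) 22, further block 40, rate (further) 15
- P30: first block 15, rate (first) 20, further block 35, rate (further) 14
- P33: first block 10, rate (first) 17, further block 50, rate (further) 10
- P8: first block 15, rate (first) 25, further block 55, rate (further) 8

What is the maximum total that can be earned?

Order all 8 blocks by rate: P8/tier1 25 > P18/tier1 22 > P30/tier1 20 > P33/tier1 17 > P18/tier2 15 > P30/tier2 14 > P33/tier2 10 > P8/tier2 8.
P8/tier1 (25): +15 — 65 left.
Fill P18 tier1 block (15 at 22) — 50 left.
P30 tier1 at 20: fill all 15 — 35 left.
Fill P33 tier1 block (10 at 17) — 25 left.
P18/tier2: +25 of 40 at 15; pool empty.
Total = 25×15 + 22×15 + 20×15 + 17×10 + 15×25 = 1550.

1550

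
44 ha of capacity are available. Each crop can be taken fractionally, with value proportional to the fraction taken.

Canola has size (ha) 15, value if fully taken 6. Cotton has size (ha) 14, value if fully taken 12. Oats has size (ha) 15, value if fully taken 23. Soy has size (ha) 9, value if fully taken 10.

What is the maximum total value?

47.4

Sort by value density: Oats 23/15≈1.53, Soy 10/9≈1.11, Cotton 12/14≈0.857, Canola 6/15≈0.4.
All 15 ha of Oats fit (value 23) → 29 remain.
Take all of Soy (9 ha, value 10) → 20 ha left.
Take all of Cotton (14 ha, value 12) → 6 ha left.
Only 6 ha remain; take 6/15 of Canola for value 6×6/15 = 2.4.
Total value = 47.4.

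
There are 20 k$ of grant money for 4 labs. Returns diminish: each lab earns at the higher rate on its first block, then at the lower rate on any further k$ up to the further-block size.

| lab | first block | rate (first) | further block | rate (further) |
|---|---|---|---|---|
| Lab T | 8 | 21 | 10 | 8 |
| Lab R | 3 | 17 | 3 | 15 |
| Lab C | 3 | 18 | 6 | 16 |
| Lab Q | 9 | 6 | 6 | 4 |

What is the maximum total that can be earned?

Treat each block as its own option and order by rate: Lab T/T1 21 > Lab C/T1 18 > Lab R/T1 17 > Lab C/T2 16 > Lab R/T2 15 > Lab T/T2 8 > Lab Q/T1 6 > Lab Q/T2 4.
Fill Lab T T1 block (8 at 21) → 12 left.
Lab C T1 at 18: fill all 3 → 9 left.
Lab R/T1 (17): +3 → 6 left.
Fill Lab C T2 block (6 at 16) → 0 left.
Total = 21×8 + 18×3 + 17×3 + 16×6 = 369.

369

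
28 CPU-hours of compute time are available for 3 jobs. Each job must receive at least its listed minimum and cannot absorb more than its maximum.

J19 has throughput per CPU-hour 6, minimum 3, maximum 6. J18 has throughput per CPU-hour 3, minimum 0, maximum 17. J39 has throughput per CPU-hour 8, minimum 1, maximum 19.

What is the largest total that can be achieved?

197

Meeting every minimum uses 3+0+1 = 4 CPU-hours, leaving 24.
Rank by throughput per CPU-hour: J39 8 > J19 6 > J18 3.
Give J39 18 more to hit its cap of 19 ; 6 left.
J19 takes 3 more to reach its cap of 6 ; 3 left.
J18: +3 (room for 17) → 3. Pool exhausted.
Total = 6×6 + 3×3 + 8×19 = 197.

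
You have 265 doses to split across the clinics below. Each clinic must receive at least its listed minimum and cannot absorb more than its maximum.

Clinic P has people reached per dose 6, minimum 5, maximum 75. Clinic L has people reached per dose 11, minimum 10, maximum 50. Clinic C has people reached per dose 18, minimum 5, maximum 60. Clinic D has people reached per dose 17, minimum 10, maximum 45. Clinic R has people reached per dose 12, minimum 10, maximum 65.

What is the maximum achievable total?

3445

Meeting every minimum uses 5+10+5+10+10 = 40 doses, leaving 225.
Order the clinics by people reached per dose: Clinic C 18 > Clinic D 17 > Clinic R 12 > Clinic L 11 > Clinic P 6.
Clinic C: +55 to 60 (cap) ; 170 left.
Clinic D takes 35 more to reach its cap of 45 ; 135 left.
Give Clinic R 55 more to hit its cap of 65 ; 80 left.
Clinic L takes 40 more to reach its cap of 50 ; 40 left.
Clinic P has room for 70 more but only 40 remain, so it gets 45.
Total = 6×45 + 11×50 + 18×60 + 17×45 + 12×65 = 3445.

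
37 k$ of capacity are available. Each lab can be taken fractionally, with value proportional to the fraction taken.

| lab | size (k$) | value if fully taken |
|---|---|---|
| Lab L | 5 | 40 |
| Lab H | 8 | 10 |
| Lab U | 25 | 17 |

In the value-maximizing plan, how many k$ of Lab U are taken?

Rank by value-to-size ratio: Lab L 40/5≈8, Lab H 10/8≈1.25, Lab U 17/25≈0.68.
Take all of Lab L (5 k$, value 40) — 32 k$ left.
All 8 k$ of Lab H fit (value 10) — 24 remain.
Only 24 k$ remain; take 24/25 of Lab U for value 17×24/25 = 16.32.

24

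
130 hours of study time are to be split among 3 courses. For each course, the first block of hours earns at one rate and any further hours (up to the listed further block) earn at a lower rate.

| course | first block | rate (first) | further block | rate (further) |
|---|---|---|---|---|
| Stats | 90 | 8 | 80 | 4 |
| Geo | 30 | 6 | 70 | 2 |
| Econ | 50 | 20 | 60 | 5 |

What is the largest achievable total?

1640

Order all 6 blocks by rate: Econ/tier1 20 > Stats/tier1 8 > Geo/tier1 6 > Econ/tier2 5 > Stats/tier2 4 > Geo/tier2 2.
Fill Econ tier1 block (50 at 20) → 80 left.
80 remain; put them into Stats tier1 at 8.
Total = 20×50 + 8×80 = 1640.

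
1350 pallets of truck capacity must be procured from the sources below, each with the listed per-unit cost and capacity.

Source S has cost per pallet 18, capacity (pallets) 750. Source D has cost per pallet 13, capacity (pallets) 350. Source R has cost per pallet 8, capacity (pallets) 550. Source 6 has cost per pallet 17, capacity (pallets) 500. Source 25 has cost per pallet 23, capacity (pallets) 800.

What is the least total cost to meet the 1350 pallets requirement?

Use sources in increasing cost order.
Source R (8): use full 550 ; 800 pallets to go.
Source D (13): use full 350 ; 450 pallets to go.
Take 450 from Source 6 at 17 to finish.
Source S, Source 25: unused.
Cost = 550×8 + 350×13 + 450×17 = 16600.

16600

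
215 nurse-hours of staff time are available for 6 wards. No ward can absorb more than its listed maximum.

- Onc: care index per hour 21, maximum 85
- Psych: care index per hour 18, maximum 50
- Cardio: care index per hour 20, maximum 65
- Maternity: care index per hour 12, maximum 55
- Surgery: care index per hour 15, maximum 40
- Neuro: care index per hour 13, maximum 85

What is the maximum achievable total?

Highest care index per hour first: Onc 21 > Cardio 20 > Psych 18 > Surgery 15 > Neuro 13 > Maternity 12.
Onc takes 85 to reach its cap of 85 — 130 left.
Give Cardio 65 to hit its cap of 65 — 65 left.
Give Psych 50 to hit its cap of 50 — 15 left.
Surgery: +15 (room for 40) → 15. Pool exhausted.
Total = 21×85 + 18×50 + 20×65 + 15×15 = 4210.

4210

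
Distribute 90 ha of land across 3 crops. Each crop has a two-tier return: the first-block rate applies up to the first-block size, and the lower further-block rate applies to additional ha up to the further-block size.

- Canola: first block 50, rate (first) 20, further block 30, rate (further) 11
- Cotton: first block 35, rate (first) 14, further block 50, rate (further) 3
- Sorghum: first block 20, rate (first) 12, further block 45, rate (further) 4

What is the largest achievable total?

1550

Rank every tier by rate: Canola/first 20 > Cotton/first 14 > Sorghum/first 12 > Canola/second 11 > Sorghum/second 4 > Cotton/second 3.
Canola/first (20): +50 ; 40 left.
Cotton first at 14: fill all 35 ; 5 left.
Sorghum/first: +5 of 20 at 12; pool empty.
Total = 20×50 + 14×35 + 12×5 = 1550.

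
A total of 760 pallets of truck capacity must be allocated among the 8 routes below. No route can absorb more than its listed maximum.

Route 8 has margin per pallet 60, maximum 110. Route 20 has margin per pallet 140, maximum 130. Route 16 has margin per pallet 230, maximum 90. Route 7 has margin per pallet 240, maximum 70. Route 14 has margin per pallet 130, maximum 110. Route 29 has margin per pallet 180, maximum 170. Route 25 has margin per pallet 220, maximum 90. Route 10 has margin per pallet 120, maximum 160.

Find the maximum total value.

132400

Highest margin per pallet first: Route 7 240 > Route 16 230 > Route 25 220 > Route 29 180 > Route 20 140 > Route 14 130 > Route 10 120 > Route 8 60.
Route 7 takes 70 to reach its cap of 70 — 690 left.
Give Route 16 90 to hit its cap of 90 — 600 left.
Route 25 takes 90 to reach its cap of 90 — 510 left.
Give Route 29 170 to hit its cap of 170 — 340 left.
Route 20 takes 130 to reach its cap of 130 — 210 left.
Route 14 takes 110 to reach its cap of 110 — 100 left.
Route 10: +100 (room for 160) → 100. Pool exhausted.
Total = 140×130 + 230×90 + 240×70 + 130×110 + 180×170 + 220×90 + 120×100 = 132400.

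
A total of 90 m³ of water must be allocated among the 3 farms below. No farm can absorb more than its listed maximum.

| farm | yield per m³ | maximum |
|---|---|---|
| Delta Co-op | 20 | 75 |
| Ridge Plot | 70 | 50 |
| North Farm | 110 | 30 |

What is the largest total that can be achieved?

7000

Order the farms by yield per m³: North Farm 110 > Ridge Plot 70 > Delta Co-op 20.
Give North Farm 30 to hit its cap of 30 — 60 left.
Give Ridge Plot 50 to hit its cap of 50 — 10 left.
Delta Co-op has room for 75 but only 10 remain, so it gets 10.
Total = 20×10 + 70×50 + 110×30 = 7000.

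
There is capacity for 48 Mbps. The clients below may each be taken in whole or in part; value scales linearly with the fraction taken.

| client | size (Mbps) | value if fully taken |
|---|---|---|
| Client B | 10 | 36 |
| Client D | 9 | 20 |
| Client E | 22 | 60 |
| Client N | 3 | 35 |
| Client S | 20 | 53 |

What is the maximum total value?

165.45

Best value per unit of size first: Client N 35/3≈11.7, Client B 36/10≈3.6, Client E 60/22≈2.73, Client S 53/20≈2.65, Client D 20/9≈2.22.
All 3 Mbps of Client N fit (value 35) — 45 remain.
All 10 Mbps of Client B fit (value 36) — 35 remain.
Client E: take in full, 22 Mbps for value 60 — 13 left.
13 Mbps left: a 13/20 share of Client S gives 53×13/20 = 34.45.
Total value = 165.45.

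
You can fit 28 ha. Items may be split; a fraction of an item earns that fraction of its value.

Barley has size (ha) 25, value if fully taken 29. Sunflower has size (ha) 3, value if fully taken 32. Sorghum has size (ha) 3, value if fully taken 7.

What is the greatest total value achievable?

Rank by value-to-size ratio: Sunflower 32/3≈10.7, Sorghum 7/3≈2.33, Barley 29/25≈1.16.
All 3 ha of Sunflower fit (value 32) — 25 remain.
All 3 ha of Sorghum fit (value 7) — 22 remain.
Fill the last 22 ha with part of Barley: 22/25 of it earns 25.52.
Total value = 64.52.

64.52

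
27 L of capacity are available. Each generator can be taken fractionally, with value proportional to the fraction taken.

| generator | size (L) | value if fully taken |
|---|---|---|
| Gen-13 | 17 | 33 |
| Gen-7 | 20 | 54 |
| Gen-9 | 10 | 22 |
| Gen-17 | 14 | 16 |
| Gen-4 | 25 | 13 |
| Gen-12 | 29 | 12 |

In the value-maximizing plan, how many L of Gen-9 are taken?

Sort by value density: Gen-7 54/20≈2.7, Gen-9 22/10≈2.2, Gen-13 33/17≈1.94, Gen-17 16/14≈1.14, Gen-4 13/25≈0.52, Gen-12 12/29≈0.414.
All 20 L of Gen-7 fit (value 54) — 7 remain.
Fill the last 7 L with part of Gen-9: 7/10 of it earns 15.4.

7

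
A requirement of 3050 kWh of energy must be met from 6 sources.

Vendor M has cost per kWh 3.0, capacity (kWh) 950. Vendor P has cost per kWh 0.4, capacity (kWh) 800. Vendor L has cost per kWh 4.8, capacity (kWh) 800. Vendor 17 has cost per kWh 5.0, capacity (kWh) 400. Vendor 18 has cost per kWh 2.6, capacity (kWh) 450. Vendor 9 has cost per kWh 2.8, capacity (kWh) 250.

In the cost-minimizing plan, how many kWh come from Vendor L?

Use sources in increasing cost order.
Vendor P (0.4): use full 800 ; 2250 kWh to go.
Vendor 18 at 2.6: take all 450 kWh ; 1800 still needed.
Vendor 9 (2.8): use full 250 ; 1550 kWh to go.
Vendor M at 3.0: take all 950 kWh ; 600 still needed.
Take 600 from Vendor L at 4.8 to finish.
Vendor 17: unused.

600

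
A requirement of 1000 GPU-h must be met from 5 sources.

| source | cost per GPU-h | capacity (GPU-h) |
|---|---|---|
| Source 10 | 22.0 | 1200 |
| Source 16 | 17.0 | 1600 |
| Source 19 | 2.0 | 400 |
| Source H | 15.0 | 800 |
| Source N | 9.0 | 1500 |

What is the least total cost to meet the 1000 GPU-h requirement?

Use sources in increasing cost order.
Source 19 at 2.0: take all 400 GPU-h → 600 still needed.
Source N at 9.0: take 600 of its 1500 → requirement met.
Source H, Source 16, Source 10: unused.
Cost = 400×2.0 + 600×9.0 = 6200.

6200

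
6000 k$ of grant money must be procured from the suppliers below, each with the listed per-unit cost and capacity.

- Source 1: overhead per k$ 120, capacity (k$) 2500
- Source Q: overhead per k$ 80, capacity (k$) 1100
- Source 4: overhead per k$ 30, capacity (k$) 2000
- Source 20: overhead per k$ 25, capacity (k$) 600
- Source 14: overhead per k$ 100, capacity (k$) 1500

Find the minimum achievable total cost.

Cheapest first:
Source 20 at 25: take all 600 k$ → 5400 still needed.
Source 4 (30): use full 2000 → 3400 k$ to go.
Source Q at 80: take all 1100 k$ → 2300 still needed.
Take 1500 from Source 14 at 100 → need 800 more.
Source 1 at 120: take 800 of its 2500 → requirement met.
Cost = 600×25 + 2000×30 + 1100×80 + 1500×100 + 800×120 = 409000.

409000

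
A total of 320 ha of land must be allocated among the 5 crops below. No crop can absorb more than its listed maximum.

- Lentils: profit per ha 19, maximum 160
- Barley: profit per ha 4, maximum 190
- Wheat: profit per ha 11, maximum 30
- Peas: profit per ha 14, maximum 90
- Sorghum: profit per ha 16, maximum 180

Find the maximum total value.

5600

Highest profit per ha first: Lentils 19 > Sorghum 16 > Peas 14 > Wheat 11 > Barley 4.
Lentils takes 160 to reach its cap of 160 — 160 left.
Only 160 left; Sorghum takes them to reach 160.
Total = 19×160 + 16×160 = 5600.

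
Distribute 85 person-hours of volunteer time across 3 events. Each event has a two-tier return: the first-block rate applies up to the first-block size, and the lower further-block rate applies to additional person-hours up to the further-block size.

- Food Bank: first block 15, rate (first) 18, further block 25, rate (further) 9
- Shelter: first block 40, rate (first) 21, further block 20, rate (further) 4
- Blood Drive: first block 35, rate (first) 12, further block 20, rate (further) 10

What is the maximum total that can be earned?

Rank every tier by rate: Shelter/tier1 21 > Food Bank/tier1 18 > Blood Drive/tier1 12 > Blood Drive/tier2 10 > Food Bank/tier2 9 > Shelter/tier2 4.
Shelter tier1 at 21: fill all 40 → 45 left.
Food Bank/tier1 (18): +15 → 30 left.
30 remain; put them into Blood Drive tier1 at 12.
Total = 21×40 + 18×15 + 12×30 = 1470.

1470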